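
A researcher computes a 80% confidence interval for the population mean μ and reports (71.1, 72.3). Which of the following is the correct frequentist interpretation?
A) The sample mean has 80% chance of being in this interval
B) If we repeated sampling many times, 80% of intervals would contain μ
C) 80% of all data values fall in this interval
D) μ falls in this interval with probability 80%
B

A) Wrong — x̄ is observed and sits in the interval by construction.
B) Correct — this is the frequentist long-run coverage interpretation.
C) Wrong — a CI is about the parameter μ, not individual data values.
D) Wrong — μ is fixed; the randomness lives in the interval, not in μ.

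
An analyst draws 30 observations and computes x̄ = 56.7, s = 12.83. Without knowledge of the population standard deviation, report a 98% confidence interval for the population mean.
(50.93, 62.47)

t-interval (σ unknown):
df = n - 1 = 29
t* = 2.462 for 98% confidence

Margin of error = t* · s/√n = 2.462 · 12.83/√30 = 5.77

CI: (50.93, 62.47)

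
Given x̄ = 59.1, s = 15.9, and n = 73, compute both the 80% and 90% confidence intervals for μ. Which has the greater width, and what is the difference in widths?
90% CI is wider by 1.39

df = 72
80% CI: t* = 1.293, (56.69, 61.51), width = 2 · t* · s/√n = 4.81
90% CI: t* = 1.666, (56.00, 62.20), width = 2 · t* · s/√n = 6.20

The 90% CI is wider by 6.20 - 4.81 = 1.39.
Higher confidence requires a wider interval.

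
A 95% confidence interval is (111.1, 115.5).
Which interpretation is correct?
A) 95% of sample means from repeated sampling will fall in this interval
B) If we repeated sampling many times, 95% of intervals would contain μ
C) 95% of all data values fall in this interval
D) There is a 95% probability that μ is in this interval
B

A) Wrong — coverage applies to intervals containing μ, not to future x̄ values.
B) Correct — this is the frequentist long-run coverage interpretation.
C) Wrong — a CI is about the parameter μ, not individual data values.
D) Wrong — μ is fixed; the randomness lives in the interval, not in μ.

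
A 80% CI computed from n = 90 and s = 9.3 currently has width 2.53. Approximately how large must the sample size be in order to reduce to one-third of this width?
n ≈ 810

CI width ∝ 1/√n
To reduce width by factor 3, need √n to grow by 3 → need 3² = 9 times as many samples.

Current: n = 90, width = 2.53
New: n = 810, width ≈ 0.84

Width reduced by factor of 2.53/0.84 = 3.01.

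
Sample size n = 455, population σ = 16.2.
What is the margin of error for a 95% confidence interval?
Margin of error = 1.49

Margin of error = z* · σ/√n
= 1.960 · 16.2/√455
= 1.960 · 16.2/21.3307
= 1.49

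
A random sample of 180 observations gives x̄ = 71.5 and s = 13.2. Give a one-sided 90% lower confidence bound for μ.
μ ≥ 70.23

Lower bound (one-sided):
t* = 1.286 (one-sided for 90%)
Lower bound = x̄ - t* · s/√n = 71.5 - 1.286 · 13.2/√180 = 70.23

We are 90% confident that μ ≥ 70.23.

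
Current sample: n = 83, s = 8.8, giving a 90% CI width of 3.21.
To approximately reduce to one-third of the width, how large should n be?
n ≈ 747

CI width ∝ 1/√n
To reduce width by factor 3, need √n to grow by 3 → need 3² = 9 times as many samples.

Current: n = 83, width = 3.21
New: n = 747, width ≈ 1.06

Width reduced by factor of 3.21/1.06 = 3.03.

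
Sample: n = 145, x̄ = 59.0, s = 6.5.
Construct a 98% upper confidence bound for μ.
μ ≤ 60.12

Upper bound (one-sided):
t* = 2.073 (one-sided for 98%)
Upper bound = x̄ + t* · s/√n = 59.0 + 2.073 · 6.5/√145 = 60.12

We are 98% confident that μ ≤ 60.12.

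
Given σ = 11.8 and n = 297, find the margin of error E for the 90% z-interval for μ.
Margin of error = 1.13

Margin of error = z* · σ/√n
= 1.645 · 11.8/√297
= 1.645 · 11.8/17.2337
= 1.13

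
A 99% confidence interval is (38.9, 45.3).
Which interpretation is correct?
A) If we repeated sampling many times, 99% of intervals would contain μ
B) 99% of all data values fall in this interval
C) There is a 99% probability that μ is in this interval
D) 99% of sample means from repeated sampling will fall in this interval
A

A) Correct — this is the frequentist long-run coverage interpretation.
B) Wrong — a CI is about the parameter μ, not individual data values.
C) Wrong — μ is fixed; the randomness lives in the interval, not in μ.
D) Wrong — coverage applies to intervals containing μ, not to future x̄ values.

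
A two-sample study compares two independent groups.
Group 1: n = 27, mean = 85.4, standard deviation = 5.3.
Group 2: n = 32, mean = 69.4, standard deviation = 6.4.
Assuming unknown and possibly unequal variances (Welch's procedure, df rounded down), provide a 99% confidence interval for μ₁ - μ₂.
(11.94, 20.06)

Difference: x̄₁ - x̄₂ = 16.00
SE = √(s₁²/n₁ + s₂²/n₂) = √(5.3²/27 + 6.4²/32) = 1.5233
df = 56.99 → 56 (Welch–Satterthwaite, rounded down)
t* = 2.667

CI: 16.00 ± 2.667 · 1.5233 = 16.00 ± 4.06 = (11.94, 20.06)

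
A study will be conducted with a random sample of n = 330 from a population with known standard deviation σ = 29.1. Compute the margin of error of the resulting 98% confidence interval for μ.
Margin of error = 3.73

Margin of error = z* · σ/√n
= 2.326 · 29.1/√330
= 2.326 · 29.1/18.1659
= 3.73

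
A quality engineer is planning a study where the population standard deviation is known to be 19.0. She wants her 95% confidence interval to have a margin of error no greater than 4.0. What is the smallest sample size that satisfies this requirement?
n ≥ 87

For margin E ≤ 4.0:
n ≥ (z* · σ / E)²
n ≥ (1.960 · 19.0 / 4.0)²
n ≥ 86.68

Minimum n = 87 (rounding up)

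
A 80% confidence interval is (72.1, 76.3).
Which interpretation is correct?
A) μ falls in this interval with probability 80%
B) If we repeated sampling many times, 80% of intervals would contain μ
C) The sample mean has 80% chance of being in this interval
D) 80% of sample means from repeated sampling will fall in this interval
B

A) Wrong — μ is fixed; the randomness lives in the interval, not in μ.
B) Correct — this is the frequentist long-run coverage interpretation.
C) Wrong — x̄ is observed and sits in the interval by construction.
D) Wrong — coverage applies to intervals containing μ, not to future x̄ values.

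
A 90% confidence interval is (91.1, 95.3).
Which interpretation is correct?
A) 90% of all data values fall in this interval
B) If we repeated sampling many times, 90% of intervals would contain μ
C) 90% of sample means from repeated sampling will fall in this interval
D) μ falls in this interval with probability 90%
B

A) Wrong — a CI is about the parameter μ, not individual data values.
B) Correct — this is the frequentist long-run coverage interpretation.
C) Wrong — coverage applies to intervals containing μ, not to future x̄ values.
D) Wrong — μ is fixed; the randomness lives in the interval, not in μ.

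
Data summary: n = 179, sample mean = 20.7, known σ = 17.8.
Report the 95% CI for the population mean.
(18.09, 23.31)

z-interval (σ known):
z* = 1.960 for 95% confidence

Margin of error = z* · σ/√n = 1.960 · 17.8/√179 = 2.61

CI: (20.7 - 2.61, 20.7 + 2.61) = (18.09, 23.31)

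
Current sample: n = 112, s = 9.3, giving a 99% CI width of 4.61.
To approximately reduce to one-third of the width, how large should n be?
n ≈ 1008

CI width ∝ 1/√n
To reduce width by factor 3, need √n to grow by 3 → need 3² = 9 times as many samples.

Current: n = 112, width = 4.61
New: n = 1008, width ≈ 1.51

Width reduced by factor of 4.61/1.51 = 3.05.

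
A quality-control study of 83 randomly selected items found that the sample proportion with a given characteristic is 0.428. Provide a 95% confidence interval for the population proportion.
(0.322, 0.534)

Proportion CI:
SE = √(p̂(1-p̂)/n) = √(0.428 · 0.572 / 83) = 0.05431

z* = 1.960
Margin = z* · SE = 1.960 · 0.05431 = 0.1064

CI: 0.428 ± 0.1064 = (0.322, 0.534)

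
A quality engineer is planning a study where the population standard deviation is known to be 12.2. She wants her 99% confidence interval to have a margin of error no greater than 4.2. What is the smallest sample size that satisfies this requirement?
n ≥ 56

For margin E ≤ 4.2:
n ≥ (z* · σ / E)²
n ≥ (2.576 · 12.2 / 4.2)²
n ≥ 55.99

Minimum n = 56 (rounding up)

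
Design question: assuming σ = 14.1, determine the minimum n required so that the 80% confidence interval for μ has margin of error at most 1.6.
n ≥ 128

For margin E ≤ 1.6:
n ≥ (z* · σ / E)²
n ≥ (1.282 · 14.1 / 1.6)²
n ≥ 127.64

Minimum n = 128 (rounding up)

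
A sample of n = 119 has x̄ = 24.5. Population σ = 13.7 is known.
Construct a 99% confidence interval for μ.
(21.26, 27.74)

z-interval (σ known):
z* = 2.576 for 99% confidence

Margin of error = z* · σ/√n = 2.576 · 13.7/√119 = 3.24

CI: (24.5 - 3.24, 24.5 + 3.24) = (21.26, 27.74)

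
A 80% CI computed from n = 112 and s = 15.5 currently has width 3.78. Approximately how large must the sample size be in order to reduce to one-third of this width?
n ≈ 1008

CI width ∝ 1/√n
To reduce width by factor 3, need √n to grow by 3 → need 3² = 9 times as many samples.

Current: n = 112, width = 3.78
New: n = 1008, width ≈ 1.25

Width reduced by factor of 3.78/1.25 = 3.02.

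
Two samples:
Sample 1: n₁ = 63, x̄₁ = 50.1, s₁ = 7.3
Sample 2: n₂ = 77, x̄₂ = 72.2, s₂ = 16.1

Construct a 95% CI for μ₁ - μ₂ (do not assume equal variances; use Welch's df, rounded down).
(-26.17, -18.03)

Difference: x̄₁ - x̄₂ = -22.10
SE = √(s₁²/n₁ + s₂²/n₂) = √(7.3²/63 + 16.1²/77) = 2.0524
df = 110.44 → 110 (Welch–Satterthwaite, rounded down)
t* = 1.982

CI: -22.10 ± 1.982 · 2.0524 = -22.10 ± 4.07 = (-26.17, -18.03)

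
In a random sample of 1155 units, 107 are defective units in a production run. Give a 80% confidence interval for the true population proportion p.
(0.082, 0.104)

Proportion CI:
p̂ = 107/1155 = 0.09264
SE = √(p̂(1-p̂)/n) = √(0.09264 · 0.90736 / 1155) = 0.00853

z* = 1.282
Margin = z* · SE = 1.282 · 0.00853 = 0.0109

CI: 0.09264 ± 0.0109 = (0.082, 0.104)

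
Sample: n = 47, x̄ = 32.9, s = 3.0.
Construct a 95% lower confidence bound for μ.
μ ≥ 32.17

Lower bound (one-sided):
t* = 1.679 (one-sided for 95%)
Lower bound = x̄ - t* · s/√n = 32.9 - 1.679 · 3.0/√47 = 32.17

We are 95% confident that μ ≥ 32.17.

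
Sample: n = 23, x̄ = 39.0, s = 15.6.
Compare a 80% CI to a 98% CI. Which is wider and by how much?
98% CI is wider by 7.73

df = 22
80% CI: t* = 1.321, (34.70, 43.30), width = 2 · t* · s/√n = 8.59
98% CI: t* = 2.508, (30.84, 47.16), width = 2 · t* · s/√n = 16.32

The 98% CI is wider by 16.32 - 8.59 = 7.73.
Higher confidence requires a wider interval.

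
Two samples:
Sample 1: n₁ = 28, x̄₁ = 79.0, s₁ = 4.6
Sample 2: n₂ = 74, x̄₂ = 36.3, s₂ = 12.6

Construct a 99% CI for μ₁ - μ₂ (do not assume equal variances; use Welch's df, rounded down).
(38.23, 47.17)

Difference: x̄₁ - x̄₂ = 42.70
SE = √(s₁²/n₁ + s₂²/n₂) = √(4.6²/28 + 12.6²/74) = 1.7033
df = 99.95 → 99 (Welch–Satterthwaite, rounded down)
t* = 2.626

CI: 42.70 ± 2.626 · 1.7033 = 42.70 ± 4.47 = (38.23, 47.17)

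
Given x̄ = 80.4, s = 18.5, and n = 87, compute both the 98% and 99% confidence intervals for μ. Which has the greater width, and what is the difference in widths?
99% CI is wider by 1.05

df = 86
98% CI: t* = 2.370, (75.70, 85.10), width = 2 · t* · s/√n = 9.40
99% CI: t* = 2.634, (75.18, 85.62), width = 2 · t* · s/√n = 10.45

The 99% CI is wider by 10.45 - 9.40 = 1.05.
Higher confidence requires a wider interval.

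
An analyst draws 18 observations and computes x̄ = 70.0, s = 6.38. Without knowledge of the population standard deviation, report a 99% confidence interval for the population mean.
(65.64, 74.36)

t-interval (σ unknown):
df = n - 1 = 17
t* = 2.898 for 99% confidence

Margin of error = t* · s/√n = 2.898 · 6.38/√18 = 4.36

CI: (65.64, 74.36)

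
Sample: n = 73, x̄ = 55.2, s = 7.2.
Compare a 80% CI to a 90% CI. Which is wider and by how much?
90% CI is wider by 0.63

df = 72
80% CI: t* = 1.293, (54.11, 56.29), width = 2 · t* · s/√n = 2.18
90% CI: t* = 1.666, (53.80, 56.60), width = 2 · t* · s/√n = 2.81

The 90% CI is wider by 2.81 - 2.18 = 0.63.
Higher confidence requires a wider interval.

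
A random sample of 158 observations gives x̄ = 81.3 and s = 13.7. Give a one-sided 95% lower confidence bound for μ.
μ ≥ 79.50

Lower bound (one-sided):
t* = 1.655 (one-sided for 95%)
Lower bound = x̄ - t* · s/√n = 81.3 - 1.655 · 13.7/√158 = 79.50

We are 95% confident that μ ≥ 79.50.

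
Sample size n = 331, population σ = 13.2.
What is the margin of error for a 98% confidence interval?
Margin of error = 1.69

Margin of error = z* · σ/√n
= 2.326 · 13.2/√331
= 2.326 · 13.2/18.1934
= 1.69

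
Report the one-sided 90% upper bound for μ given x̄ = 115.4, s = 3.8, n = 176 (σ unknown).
μ ≤ 115.77

Upper bound (one-sided):
t* = 1.286 (one-sided for 90%)
Upper bound = x̄ + t* · s/√n = 115.4 + 1.286 · 3.8/√176 = 115.77

We are 90% confident that μ ≤ 115.77.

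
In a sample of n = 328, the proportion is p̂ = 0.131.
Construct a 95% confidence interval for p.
(0.094, 0.168)

Proportion CI:
SE = √(p̂(1-p̂)/n) = √(0.131 · 0.869 / 328) = 0.01863

z* = 1.960
Margin = z* · SE = 1.960 · 0.01863 = 0.0365

CI: 0.131 ± 0.0365 = (0.094, 0.168)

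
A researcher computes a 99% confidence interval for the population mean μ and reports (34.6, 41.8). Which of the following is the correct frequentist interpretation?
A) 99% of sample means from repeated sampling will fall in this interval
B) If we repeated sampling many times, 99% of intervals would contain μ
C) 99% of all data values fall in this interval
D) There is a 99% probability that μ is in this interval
B

A) Wrong — coverage applies to intervals containing μ, not to future x̄ values.
B) Correct — this is the frequentist long-run coverage interpretation.
C) Wrong — a CI is about the parameter μ, not individual data values.
D) Wrong — μ is fixed; the randomness lives in the interval, not in μ.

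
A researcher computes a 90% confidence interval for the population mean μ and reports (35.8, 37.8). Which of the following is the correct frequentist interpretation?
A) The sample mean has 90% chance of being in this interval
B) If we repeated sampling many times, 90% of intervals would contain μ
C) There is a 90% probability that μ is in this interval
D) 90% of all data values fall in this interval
B

A) Wrong — x̄ is observed and sits in the interval by construction.
B) Correct — this is the frequentist long-run coverage interpretation.
C) Wrong — μ is fixed; the randomness lives in the interval, not in μ.
D) Wrong — a CI is about the parameter μ, not individual data values.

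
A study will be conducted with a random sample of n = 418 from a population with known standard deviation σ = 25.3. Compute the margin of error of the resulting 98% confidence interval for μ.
Margin of error = 2.88

Margin of error = z* · σ/√n
= 2.326 · 25.3/√418
= 2.326 · 25.3/20.4450
= 2.88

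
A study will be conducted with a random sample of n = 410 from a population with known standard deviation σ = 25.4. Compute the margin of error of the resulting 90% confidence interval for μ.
Margin of error = 2.06

Margin of error = z* · σ/√n
= 1.645 · 25.4/√410
= 1.645 · 25.4/20.2485
= 2.06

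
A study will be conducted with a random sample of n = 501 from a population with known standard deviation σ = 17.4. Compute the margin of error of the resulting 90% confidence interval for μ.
Margin of error = 1.28

Margin of error = z* · σ/√n
= 1.645 · 17.4/√501
= 1.645 · 17.4/22.3830
= 1.28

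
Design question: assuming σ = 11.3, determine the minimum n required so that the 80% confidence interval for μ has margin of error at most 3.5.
n ≥ 18

For margin E ≤ 3.5:
n ≥ (z* · σ / E)²
n ≥ (1.282 · 11.3 / 3.5)²
n ≥ 17.13

Minimum n = 18 (rounding up)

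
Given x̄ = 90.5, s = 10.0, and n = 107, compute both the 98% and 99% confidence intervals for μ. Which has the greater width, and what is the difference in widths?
99% CI is wider by 0.50

df = 106
98% CI: t* = 2.362, (88.22, 92.78), width = 2 · t* · s/√n = 4.57
99% CI: t* = 2.623, (87.96, 93.04), width = 2 · t* · s/√n = 5.07

The 99% CI is wider by 5.07 - 4.57 = 0.50.
Higher confidence requires a wider interval.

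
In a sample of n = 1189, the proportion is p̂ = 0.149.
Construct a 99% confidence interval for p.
(0.122, 0.176)

Proportion CI:
SE = √(p̂(1-p̂)/n) = √(0.149 · 0.851 / 1189) = 0.01033

z* = 2.576
Margin = z* · SE = 2.576 · 0.01033 = 0.0266

CI: 0.149 ± 0.0266 = (0.122, 0.176)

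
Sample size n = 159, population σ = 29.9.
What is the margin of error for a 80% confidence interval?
Margin of error = 3.04

Margin of error = z* · σ/√n
= 1.282 · 29.9/√159
= 1.282 · 29.9/12.6095
= 3.04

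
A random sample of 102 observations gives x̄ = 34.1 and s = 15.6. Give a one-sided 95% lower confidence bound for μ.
μ ≥ 31.54

Lower bound (one-sided):
t* = 1.660 (one-sided for 95%)
Lower bound = x̄ - t* · s/√n = 34.1 - 1.660 · 15.6/√102 = 31.54

We are 95% confident that μ ≥ 31.54.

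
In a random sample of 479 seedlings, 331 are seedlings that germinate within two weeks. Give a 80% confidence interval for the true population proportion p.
(0.664, 0.718)

Proportion CI:
p̂ = 331/479 = 0.69102
SE = √(p̂(1-p̂)/n) = √(0.69102 · 0.30898 / 479) = 0.02111

z* = 1.282
Margin = z* · SE = 1.282 · 0.02111 = 0.0271

CI: 0.69102 ± 0.0271 = (0.664, 0.718)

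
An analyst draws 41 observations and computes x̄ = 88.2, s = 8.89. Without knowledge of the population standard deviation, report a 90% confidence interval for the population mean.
(85.86, 90.54)

t-interval (σ unknown):
df = n - 1 = 40
t* = 1.684 for 90% confidence

Margin of error = t* · s/√n = 1.684 · 8.89/√41 = 2.34

CI: (85.86, 90.54)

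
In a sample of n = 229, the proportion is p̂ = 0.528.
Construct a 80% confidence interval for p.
(0.486, 0.570)

Proportion CI:
SE = √(p̂(1-p̂)/n) = √(0.528 · 0.472 / 229) = 0.03299

z* = 1.282
Margin = z* · SE = 1.282 · 0.03299 = 0.0423

CI: 0.528 ± 0.0423 = (0.486, 0.570)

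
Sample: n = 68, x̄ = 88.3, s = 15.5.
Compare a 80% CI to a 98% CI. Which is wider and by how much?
98% CI is wider by 4.10

df = 67
80% CI: t* = 1.294, (85.87, 90.73), width = 2 · t* · s/√n = 4.86
98% CI: t* = 2.383, (83.82, 92.78), width = 2 · t* · s/√n = 8.96

The 98% CI is wider by 8.96 - 4.86 = 4.10.
Higher confidence requires a wider interval.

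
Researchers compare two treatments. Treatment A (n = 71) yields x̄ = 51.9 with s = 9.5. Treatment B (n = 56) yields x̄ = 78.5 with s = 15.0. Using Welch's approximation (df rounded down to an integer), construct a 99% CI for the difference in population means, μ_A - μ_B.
(-32.66, -20.54)

Difference: x̄₁ - x̄₂ = -26.60
SE = √(s₁²/n₁ + s₂²/n₂) = √(9.5²/71 + 15.0²/56) = 2.2998
df = 88.36 → 88 (Welch–Satterthwaite, rounded down)
t* = 2.633

CI: -26.60 ± 2.633 · 2.2998 = -26.60 ± 6.06 = (-32.66, -20.54)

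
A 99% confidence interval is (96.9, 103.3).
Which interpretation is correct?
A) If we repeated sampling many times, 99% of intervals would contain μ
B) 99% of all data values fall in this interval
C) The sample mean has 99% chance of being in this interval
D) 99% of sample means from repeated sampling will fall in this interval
A

A) Correct — this is the frequentist long-run coverage interpretation.
B) Wrong — a CI is about the parameter μ, not individual data values.
C) Wrong — x̄ is observed and sits in the interval by construction.
D) Wrong — coverage applies to intervals containing μ, not to future x̄ values.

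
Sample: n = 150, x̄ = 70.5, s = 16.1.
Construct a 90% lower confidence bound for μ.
μ ≥ 68.81

Lower bound (one-sided):
t* = 1.287 (one-sided for 90%)
Lower bound = x̄ - t* · s/√n = 70.5 - 1.287 · 16.1/√150 = 68.81

We are 90% confident that μ ≥ 68.81.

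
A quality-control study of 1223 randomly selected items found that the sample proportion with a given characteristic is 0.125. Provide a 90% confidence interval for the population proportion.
(0.109, 0.141)

Proportion CI:
SE = √(p̂(1-p̂)/n) = √(0.125 · 0.875 / 1223) = 0.00946

z* = 1.645
Margin = z* · SE = 1.645 · 0.00946 = 0.0156

CI: 0.125 ± 0.0156 = (0.109, 0.141)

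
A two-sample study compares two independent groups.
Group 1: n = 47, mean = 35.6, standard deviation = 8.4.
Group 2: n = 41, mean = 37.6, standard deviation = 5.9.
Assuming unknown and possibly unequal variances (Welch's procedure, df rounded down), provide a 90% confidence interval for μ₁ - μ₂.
(-4.55, 0.55)

Difference: x̄₁ - x̄₂ = -2.00
SE = √(s₁²/n₁ + s₂²/n₂) = √(8.4²/47 + 5.9²/41) = 1.5331
df = 82.43 → 82 (Welch–Satterthwaite, rounded down)
t* = 1.664

CI: -2.00 ± 1.664 · 1.5331 = -2.00 ± 2.55 = (-4.55, 0.55)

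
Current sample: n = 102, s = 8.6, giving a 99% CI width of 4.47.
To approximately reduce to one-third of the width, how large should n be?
n ≈ 918

CI width ∝ 1/√n
To reduce width by factor 3, need √n to grow by 3 → need 3² = 9 times as many samples.

Current: n = 102, width = 4.47
New: n = 918, width ≈ 1.47

Width reduced by factor of 4.47/1.47 = 3.04.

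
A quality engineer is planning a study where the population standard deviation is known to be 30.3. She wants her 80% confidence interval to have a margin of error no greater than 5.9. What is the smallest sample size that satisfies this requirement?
n ≥ 44

For margin E ≤ 5.9:
n ≥ (z* · σ / E)²
n ≥ (1.282 · 30.3 / 5.9)²
n ≥ 43.35

Minimum n = 44 (rounding up)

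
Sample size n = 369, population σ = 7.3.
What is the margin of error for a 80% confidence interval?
Margin of error = 0.49

Margin of error = z* · σ/√n
= 1.282 · 7.3/√369
= 1.282 · 7.3/19.2094
= 0.49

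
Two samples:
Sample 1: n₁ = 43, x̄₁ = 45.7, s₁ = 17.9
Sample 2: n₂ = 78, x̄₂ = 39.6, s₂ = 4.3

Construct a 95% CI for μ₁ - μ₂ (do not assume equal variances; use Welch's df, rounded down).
(0.51, 11.69)

Difference: x̄₁ - x̄₂ = 6.10
SE = √(s₁²/n₁ + s₂²/n₂) = √(17.9²/43 + 4.3²/78) = 2.7728
df = 44.69 → 44 (Welch–Satterthwaite, rounded down)
t* = 2.015

CI: 6.10 ± 2.015 · 2.7728 = 6.10 ± 5.59 = (0.51, 11.69)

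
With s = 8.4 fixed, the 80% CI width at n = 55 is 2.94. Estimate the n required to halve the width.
n ≈ 220

CI width ∝ 1/√n
To reduce width by factor 2, need √n to grow by 2 → need 2² = 4 times as many samples.

Current: n = 55, width = 2.94
New: n = 220, width ≈ 1.46

Width reduced by factor of 2.94/1.46 = 2.01.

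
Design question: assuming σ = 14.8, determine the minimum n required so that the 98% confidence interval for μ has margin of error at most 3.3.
n ≥ 109

For margin E ≤ 3.3:
n ≥ (z* · σ / E)²
n ≥ (2.326 · 14.8 / 3.3)²
n ≥ 108.82

Minimum n = 109 (rounding up)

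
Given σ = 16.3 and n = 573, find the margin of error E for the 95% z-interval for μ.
Margin of error = 1.33

Margin of error = z* · σ/√n
= 1.960 · 16.3/√573
= 1.960 · 16.3/23.9374
= 1.33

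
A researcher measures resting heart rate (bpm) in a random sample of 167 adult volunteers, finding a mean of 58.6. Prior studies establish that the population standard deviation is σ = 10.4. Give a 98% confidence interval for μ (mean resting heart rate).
(56.73, 60.47)

z-interval (σ known):
z* = 2.326 for 98% confidence

Margin of error = z* · σ/√n = 2.326 · 10.4/√167 = 1.87

CI: (58.6 - 1.87, 58.6 + 1.87) = (56.73, 60.47)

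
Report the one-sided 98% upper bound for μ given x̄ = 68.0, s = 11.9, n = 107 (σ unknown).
μ ≤ 70.39

Upper bound (one-sided):
t* = 2.079 (one-sided for 98%)
Upper bound = x̄ + t* · s/√n = 68.0 + 2.079 · 11.9/√107 = 70.39

We are 98% confident that μ ≤ 70.39.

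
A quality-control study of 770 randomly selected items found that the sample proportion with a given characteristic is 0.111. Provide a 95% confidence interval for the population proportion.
(0.089, 0.133)

Proportion CI:
SE = √(p̂(1-p̂)/n) = √(0.111 · 0.889 / 770) = 0.01132

z* = 1.960
Margin = z* · SE = 1.960 · 0.01132 = 0.0222

CI: 0.111 ± 0.0222 = (0.089, 0.133)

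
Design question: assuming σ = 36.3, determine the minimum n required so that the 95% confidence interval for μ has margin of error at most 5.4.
n ≥ 174

For margin E ≤ 5.4:
n ≥ (z* · σ / E)²
n ≥ (1.960 · 36.3 / 5.4)²
n ≥ 173.60

Minimum n = 174 (rounding up)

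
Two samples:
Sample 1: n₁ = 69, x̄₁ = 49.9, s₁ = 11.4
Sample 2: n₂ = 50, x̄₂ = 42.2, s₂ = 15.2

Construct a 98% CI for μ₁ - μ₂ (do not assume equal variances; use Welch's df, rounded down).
(1.66, 13.74)

Difference: x̄₁ - x̄₂ = 7.70
SE = √(s₁²/n₁ + s₂²/n₂) = √(11.4²/69 + 15.2²/50) = 2.5503
df = 86.71 → 86 (Welch–Satterthwaite, rounded down)
t* = 2.370

CI: 7.70 ± 2.370 · 2.5503 = 7.70 ± 6.04 = (1.66, 13.74)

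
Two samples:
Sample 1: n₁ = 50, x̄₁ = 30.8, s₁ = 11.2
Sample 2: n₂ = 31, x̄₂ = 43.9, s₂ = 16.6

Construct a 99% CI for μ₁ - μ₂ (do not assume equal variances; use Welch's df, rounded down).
(-22.16, -4.04)

Difference: x̄₁ - x̄₂ = -13.10
SE = √(s₁²/n₁ + s₂²/n₂) = √(11.2²/50 + 16.6²/31) = 3.3761
df = 47.03 → 47 (Welch–Satterthwaite, rounded down)
t* = 2.685

CI: -13.10 ± 2.685 · 3.3761 = -13.10 ± 9.06 = (-22.16, -4.04)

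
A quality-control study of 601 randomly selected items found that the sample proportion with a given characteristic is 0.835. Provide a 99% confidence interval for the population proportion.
(0.796, 0.874)

Proportion CI:
SE = √(p̂(1-p̂)/n) = √(0.835 · 0.165 / 601) = 0.01514

z* = 2.576
Margin = z* · SE = 2.576 · 0.01514 = 0.0390

CI: 0.835 ± 0.0390 = (0.796, 0.874)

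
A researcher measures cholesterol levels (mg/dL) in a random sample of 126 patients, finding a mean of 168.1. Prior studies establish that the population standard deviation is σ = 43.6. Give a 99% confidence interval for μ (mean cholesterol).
(158.09, 178.11)

z-interval (σ known):
z* = 2.576 for 99% confidence

Margin of error = z* · σ/√n = 2.576 · 43.6/√126 = 10.01

CI: (168.1 - 10.01, 168.1 + 10.01) = (158.09, 178.11)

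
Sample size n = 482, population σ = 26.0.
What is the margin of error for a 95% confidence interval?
Margin of error = 2.32

Margin of error = z* · σ/√n
= 1.960 · 26.0/√482
= 1.960 · 26.0/21.9545
= 2.32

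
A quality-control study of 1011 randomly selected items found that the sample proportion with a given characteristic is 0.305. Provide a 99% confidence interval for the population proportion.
(0.268, 0.342)

Proportion CI:
SE = √(p̂(1-p̂)/n) = √(0.305 · 0.695 / 1011) = 0.01448

z* = 2.576
Margin = z* · SE = 2.576 · 0.01448 = 0.0373

CI: 0.305 ± 0.0373 = (0.268, 0.342)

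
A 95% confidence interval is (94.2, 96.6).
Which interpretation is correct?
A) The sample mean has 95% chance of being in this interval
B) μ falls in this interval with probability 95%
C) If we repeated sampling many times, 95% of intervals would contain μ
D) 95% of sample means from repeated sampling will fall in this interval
C

A) Wrong — x̄ is observed and sits in the interval by construction.
B) Wrong — μ is fixed; the randomness lives in the interval, not in μ.
C) Correct — this is the frequentist long-run coverage interpretation.
D) Wrong — coverage applies to intervals containing μ, not to future x̄ values.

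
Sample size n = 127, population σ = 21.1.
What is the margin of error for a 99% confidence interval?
Margin of error = 4.82

Margin of error = z* · σ/√n
= 2.576 · 21.1/√127
= 2.576 · 21.1/11.2694
= 4.82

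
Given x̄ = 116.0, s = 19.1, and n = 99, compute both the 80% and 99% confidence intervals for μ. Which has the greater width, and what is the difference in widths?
99% CI is wider by 5.14

df = 98
80% CI: t* = 1.290, (113.52, 118.48), width = 2 · t* · s/√n = 4.95
99% CI: t* = 2.627, (110.96, 121.04), width = 2 · t* · s/√n = 10.09

The 99% CI is wider by 10.09 - 4.95 = 5.14.
Higher confidence requires a wider interval.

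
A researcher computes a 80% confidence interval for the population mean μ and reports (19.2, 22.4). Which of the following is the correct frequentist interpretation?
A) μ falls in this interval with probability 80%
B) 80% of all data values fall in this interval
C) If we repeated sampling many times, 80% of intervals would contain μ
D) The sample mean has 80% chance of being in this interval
C

A) Wrong — μ is fixed; the randomness lives in the interval, not in μ.
B) Wrong — a CI is about the parameter μ, not individual data values.
C) Correct — this is the frequentist long-run coverage interpretation.
D) Wrong — x̄ is observed and sits in the interval by construction.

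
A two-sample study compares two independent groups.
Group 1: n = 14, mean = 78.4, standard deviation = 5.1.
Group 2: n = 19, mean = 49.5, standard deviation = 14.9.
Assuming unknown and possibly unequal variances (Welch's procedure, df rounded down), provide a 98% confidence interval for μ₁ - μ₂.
(19.70, 38.10)

Difference: x̄₁ - x̄₂ = 28.90
SE = √(s₁²/n₁ + s₂²/n₂) = √(5.1²/14 + 14.9²/19) = 3.6800
df = 23.36 → 23 (Welch–Satterthwaite, rounded down)
t* = 2.500

CI: 28.90 ± 2.500 · 3.6800 = 28.90 ± 9.20 = (19.70, 38.10)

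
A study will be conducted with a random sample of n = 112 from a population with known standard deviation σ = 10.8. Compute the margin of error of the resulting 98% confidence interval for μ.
Margin of error = 2.37

Margin of error = z* · σ/√n
= 2.326 · 10.8/√112
= 2.326 · 10.8/10.5830
= 2.37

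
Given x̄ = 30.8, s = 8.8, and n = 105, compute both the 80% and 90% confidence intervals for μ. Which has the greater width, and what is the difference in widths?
90% CI is wider by 0.63

df = 104
80% CI: t* = 1.290, (29.69, 31.91), width = 2 · t* · s/√n = 2.22
90% CI: t* = 1.660, (29.37, 32.23), width = 2 · t* · s/√n = 2.85

The 90% CI is wider by 2.85 - 2.22 = 0.63.
Higher confidence requires a wider interval.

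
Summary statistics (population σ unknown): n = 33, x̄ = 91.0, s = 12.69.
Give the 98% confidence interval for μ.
(85.59, 96.41)

t-interval (σ unknown):
df = n - 1 = 32
t* = 2.449 for 98% confidence

Margin of error = t* · s/√n = 2.449 · 12.69/√33 = 5.41

CI: (85.59, 96.41)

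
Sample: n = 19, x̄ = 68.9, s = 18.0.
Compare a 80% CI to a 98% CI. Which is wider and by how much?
98% CI is wider by 10.10

df = 18
80% CI: t* = 1.330, (63.41, 74.39), width = 2 · t* · s/√n = 10.98
98% CI: t* = 2.552, (58.36, 79.44), width = 2 · t* · s/√n = 21.08

The 98% CI is wider by 21.08 - 10.98 = 10.10.
Higher confidence requires a wider interval.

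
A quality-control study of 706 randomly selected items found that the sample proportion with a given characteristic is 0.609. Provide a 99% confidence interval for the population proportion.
(0.562, 0.656)

Proportion CI:
SE = √(p̂(1-p̂)/n) = √(0.609 · 0.391 / 706) = 0.01837

z* = 2.576
Margin = z* · SE = 2.576 · 0.01837 = 0.0473

CI: 0.609 ± 0.0473 = (0.562, 0.656)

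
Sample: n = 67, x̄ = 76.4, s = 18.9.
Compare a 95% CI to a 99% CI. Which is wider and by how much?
99% CI is wider by 3.03

df = 66
95% CI: t* = 1.997, (71.79, 81.01), width = 2 · t* · s/√n = 9.22
99% CI: t* = 2.652, (70.28, 82.52), width = 2 · t* · s/√n = 12.25

The 99% CI is wider by 12.25 - 9.22 = 3.03.
Higher confidence requires a wider interval.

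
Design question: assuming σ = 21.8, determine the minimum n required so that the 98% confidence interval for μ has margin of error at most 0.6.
n ≥ 7143

For margin E ≤ 0.6:
n ≥ (z* · σ / E)²
n ≥ (2.326 · 21.8 / 0.6)²
n ≥ 7142.17

Minimum n = 7143 (rounding up)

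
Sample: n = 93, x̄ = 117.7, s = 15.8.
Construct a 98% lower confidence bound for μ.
μ ≥ 114.29

Lower bound (one-sided):
t* = 2.083 (one-sided for 98%)
Lower bound = x̄ - t* · s/√n = 117.7 - 2.083 · 15.8/√93 = 114.29

We are 98% confident that μ ≥ 114.29.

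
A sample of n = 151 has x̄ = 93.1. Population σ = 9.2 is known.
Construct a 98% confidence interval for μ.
(91.36, 94.84)

z-interval (σ known):
z* = 2.326 for 98% confidence

Margin of error = z* · σ/√n = 2.326 · 9.2/√151 = 1.74

CI: (93.1 - 1.74, 93.1 + 1.74) = (91.36, 94.84)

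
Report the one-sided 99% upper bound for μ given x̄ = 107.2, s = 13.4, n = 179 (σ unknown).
μ ≤ 109.55

Upper bound (one-sided):
t* = 2.347 (one-sided for 99%)
Upper bound = x̄ + t* · s/√n = 107.2 + 2.347 · 13.4/√179 = 109.55

We are 99% confident that μ ≤ 109.55.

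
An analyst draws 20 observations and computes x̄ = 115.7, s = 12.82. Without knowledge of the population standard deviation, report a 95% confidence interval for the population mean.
(109.70, 121.70)

t-interval (σ unknown):
df = n - 1 = 19
t* = 2.093 for 95% confidence

Margin of error = t* · s/√n = 2.093 · 12.82/√20 = 6.00

CI: (109.70, 121.70)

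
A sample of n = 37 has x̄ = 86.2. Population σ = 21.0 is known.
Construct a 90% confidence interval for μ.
(80.52, 91.88)

z-interval (σ known):
z* = 1.645 for 90% confidence

Margin of error = z* · σ/√n = 1.645 · 21.0/√37 = 5.68

CI: (86.2 - 5.68, 86.2 + 5.68) = (80.52, 91.88)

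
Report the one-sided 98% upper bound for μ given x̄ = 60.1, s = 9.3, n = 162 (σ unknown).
μ ≤ 61.61

Upper bound (one-sided):
t* = 2.071 (one-sided for 98%)
Upper bound = x̄ + t* · s/√n = 60.1 + 2.071 · 9.3/√162 = 61.61

We are 98% confident that μ ≤ 61.61.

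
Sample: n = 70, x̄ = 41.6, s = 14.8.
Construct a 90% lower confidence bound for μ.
μ ≥ 39.31

Lower bound (one-sided):
t* = 1.294 (one-sided for 90%)
Lower bound = x̄ - t* · s/√n = 41.6 - 1.294 · 14.8/√70 = 39.31

We are 90% confident that μ ≥ 39.31.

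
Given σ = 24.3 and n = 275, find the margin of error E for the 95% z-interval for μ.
Margin of error = 2.87

Margin of error = z* · σ/√n
= 1.960 · 24.3/√275
= 1.960 · 24.3/16.5831
= 2.87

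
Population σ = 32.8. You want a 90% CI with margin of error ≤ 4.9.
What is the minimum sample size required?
n ≥ 122

For margin E ≤ 4.9:
n ≥ (z* · σ / E)²
n ≥ (1.645 · 32.8 / 4.9)²
n ≥ 121.25

Minimum n = 122 (rounding up)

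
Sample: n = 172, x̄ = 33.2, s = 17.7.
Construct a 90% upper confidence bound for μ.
μ ≤ 34.94

Upper bound (one-sided):
t* = 1.287 (one-sided for 90%)
Upper bound = x̄ + t* · s/√n = 33.2 + 1.287 · 17.7/√172 = 34.94

We are 90% confident that μ ≤ 34.94.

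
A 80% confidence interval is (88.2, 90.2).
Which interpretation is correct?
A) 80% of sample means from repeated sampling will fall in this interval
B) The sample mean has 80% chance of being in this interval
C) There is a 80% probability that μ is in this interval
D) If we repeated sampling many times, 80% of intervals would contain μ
D

A) Wrong — coverage applies to intervals containing μ, not to future x̄ values.
B) Wrong — x̄ is observed and sits in the interval by construction.
C) Wrong — μ is fixed; the randomness lives in the interval, not in μ.
D) Correct — this is the frequentist long-run coverage interpretation.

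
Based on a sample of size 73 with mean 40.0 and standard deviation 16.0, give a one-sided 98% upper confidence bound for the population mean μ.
μ ≤ 43.92

Upper bound (one-sided):
t* = 2.092 (one-sided for 98%)
Upper bound = x̄ + t* · s/√n = 40.0 + 2.092 · 16.0/√73 = 43.92

We are 98% confident that μ ≤ 43.92.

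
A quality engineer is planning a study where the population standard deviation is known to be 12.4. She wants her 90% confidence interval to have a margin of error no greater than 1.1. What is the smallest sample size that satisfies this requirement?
n ≥ 344

For margin E ≤ 1.1:
n ≥ (z* · σ / E)²
n ≥ (1.645 · 12.4 / 1.1)²
n ≥ 343.87

Minimum n = 344 (rounding up)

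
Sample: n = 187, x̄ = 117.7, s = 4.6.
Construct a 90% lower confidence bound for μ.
μ ≥ 117.27

Lower bound (one-sided):
t* = 1.286 (one-sided for 90%)
Lower bound = x̄ - t* · s/√n = 117.7 - 1.286 · 4.6/√187 = 117.27

We are 90% confident that μ ≥ 117.27.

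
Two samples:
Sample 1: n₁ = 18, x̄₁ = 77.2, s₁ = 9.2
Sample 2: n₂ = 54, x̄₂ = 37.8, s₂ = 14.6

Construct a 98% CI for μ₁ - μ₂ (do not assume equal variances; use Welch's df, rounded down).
(32.31, 46.49)

Difference: x̄₁ - x̄₂ = 39.40
SE = √(s₁²/n₁ + s₂²/n₂) = √(9.2²/18 + 14.6²/54) = 2.9410
df = 46.92 → 46 (Welch–Satterthwaite, rounded down)
t* = 2.410

CI: 39.40 ± 2.410 · 2.9410 = 39.40 ± 7.09 = (32.31, 46.49)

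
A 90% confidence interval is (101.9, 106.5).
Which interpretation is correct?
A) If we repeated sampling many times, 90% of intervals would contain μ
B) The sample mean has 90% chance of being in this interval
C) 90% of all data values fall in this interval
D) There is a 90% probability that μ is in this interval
A

A) Correct — this is the frequentist long-run coverage interpretation.
B) Wrong — x̄ is observed and sits in the interval by construction.
C) Wrong — a CI is about the parameter μ, not individual data values.
D) Wrong — μ is fixed; the randomness lives in the interval, not in μ.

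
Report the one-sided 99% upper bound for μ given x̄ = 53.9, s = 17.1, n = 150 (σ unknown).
μ ≤ 57.18

Upper bound (one-sided):
t* = 2.352 (one-sided for 99%)
Upper bound = x̄ + t* · s/√n = 53.9 + 2.352 · 17.1/√150 = 57.18

We are 99% confident that μ ≤ 57.18.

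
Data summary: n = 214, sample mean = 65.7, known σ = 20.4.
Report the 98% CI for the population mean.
(62.46, 68.94)

z-interval (σ known):
z* = 2.326 for 98% confidence

Margin of error = z* · σ/√n = 2.326 · 20.4/√214 = 3.24

CI: (65.7 - 3.24, 65.7 + 3.24) = (62.46, 68.94)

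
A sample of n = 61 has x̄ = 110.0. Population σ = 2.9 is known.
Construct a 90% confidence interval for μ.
(109.39, 110.61)

z-interval (σ known):
z* = 1.645 for 90% confidence

Margin of error = z* · σ/√n = 1.645 · 2.9/√61 = 0.61

CI: (110.0 - 0.61, 110.0 + 0.61) = (109.39, 110.61)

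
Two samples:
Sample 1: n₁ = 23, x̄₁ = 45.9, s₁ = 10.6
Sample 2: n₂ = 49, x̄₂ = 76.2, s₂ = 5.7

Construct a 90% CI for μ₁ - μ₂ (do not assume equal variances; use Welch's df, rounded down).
(-34.31, -26.29)

Difference: x̄₁ - x̄₂ = -30.30
SE = √(s₁²/n₁ + s₂²/n₂) = √(10.6²/23 + 5.7²/49) = 2.3555
df = 28.14 → 28 (Welch–Satterthwaite, rounded down)
t* = 1.701

CI: -30.30 ± 1.701 · 2.3555 = -30.30 ± 4.01 = (-34.31, -26.29)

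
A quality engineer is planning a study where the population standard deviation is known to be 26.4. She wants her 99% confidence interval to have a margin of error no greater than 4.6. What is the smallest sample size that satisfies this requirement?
n ≥ 219

For margin E ≤ 4.6:
n ≥ (z* · σ / E)²
n ≥ (2.576 · 26.4 / 4.6)²
n ≥ 218.57

Minimum n = 219 (rounding up)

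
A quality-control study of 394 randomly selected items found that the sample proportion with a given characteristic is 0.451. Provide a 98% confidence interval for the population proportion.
(0.393, 0.509)

Proportion CI:
SE = √(p̂(1-p̂)/n) = √(0.451 · 0.549 / 394) = 0.02507

z* = 2.326
Margin = z* · SE = 2.326 · 0.02507 = 0.0583

CI: 0.451 ± 0.0583 = (0.393, 0.509)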